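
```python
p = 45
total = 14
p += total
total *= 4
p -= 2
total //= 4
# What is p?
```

Trace:
`p = 45` → p = 45
`total = 14` → total = 14
`p += total` → p = 59
`total *= 4` → total = 56
`p -= 2` → p = 57
`total //= 4` → total = 14
So p = 57

Answer: 57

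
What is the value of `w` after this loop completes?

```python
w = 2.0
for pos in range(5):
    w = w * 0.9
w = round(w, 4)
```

Exponential decay: 2.0 * 0.9^5
`w` takes the values: 2.0 → 1.8 → 1.62 → 1.458 → 1.3122 → 1.18098 → 1.181

Answer: 1.181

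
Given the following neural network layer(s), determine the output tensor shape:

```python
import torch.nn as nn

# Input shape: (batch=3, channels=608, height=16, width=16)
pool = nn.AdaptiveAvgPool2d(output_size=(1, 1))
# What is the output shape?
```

Input: (3, 608, 16, 16) -> Output: (3, 608, 1, 1)

Answer: (3, 608, 1, 1)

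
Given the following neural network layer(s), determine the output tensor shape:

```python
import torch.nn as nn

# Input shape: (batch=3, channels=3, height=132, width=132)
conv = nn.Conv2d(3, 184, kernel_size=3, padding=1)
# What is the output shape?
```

Input: (3, 3, 132, 132) -> Output: (3, 184, 132, 132)

Answer: (3, 184, 132, 132)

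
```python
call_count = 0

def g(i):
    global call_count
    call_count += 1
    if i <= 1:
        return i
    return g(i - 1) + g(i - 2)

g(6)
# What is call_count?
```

Calls(i) = 1 + Calls(i-1) + Calls(i-2); Calls(0)=Calls(1)=1. For i=6 this gives 25.

Answer: 25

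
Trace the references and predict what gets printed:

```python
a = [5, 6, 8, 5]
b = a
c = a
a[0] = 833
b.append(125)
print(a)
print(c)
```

Key concept: multiple aliases.
Step by step:
`a = [5, 6, 8, 5]` → a = [5, 6, 8, 5]
`b = a` → b = [5, 6, 8, 5] (same object as a)
`c = a` → c = [5, 6, 8, 5] (same object as a, b)
`a[0] = 833` → a = [833, 6, 8, 5] (same object as b, c); b = [833, 6, 8, 5] (same object as a, c); c = [833, 6, 8, 5] (same object as a, b)
`b.append(125)` → a = [833, 6, 8, 5, 125] (same object as b, c); b = [833, 6, 8, 5, 125] (same object as a, c); c = [833, 6, 8, 5, 125] (same object as a, b)
`print(a)` → prints [833, 6, 8, 5, 125]
`print(c)` → prints [833, 6, 8, 5, 125]

Answer:
[833, 6, 8, 5, 125]
[833, 6, 8, 5, 125]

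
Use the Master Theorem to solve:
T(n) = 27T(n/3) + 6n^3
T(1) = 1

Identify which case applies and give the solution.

a=27, b=3, f(n)=6n^3. log_3(27) = 3. Since c=3 = 3, Case 2 applies: T(n) = Θ(n^log_b(a) · log n) = O(n^3 log n).

Answer: O(n^3 log n) - Case 2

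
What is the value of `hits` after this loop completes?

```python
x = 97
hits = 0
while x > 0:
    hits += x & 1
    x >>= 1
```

Count set bits in 97 (binary: 0b1100001)
`hits` takes the values: 0 → 1 → 2 → 3

Answer: 3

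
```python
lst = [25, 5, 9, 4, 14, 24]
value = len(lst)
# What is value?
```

Trace:
`lst = [25, 5, 9, 4, 14, 24]` → lst = [25, 5, 9, 4, 14, 24]
`value = len(lst)` → value = 6
So value = 6

Answer: 6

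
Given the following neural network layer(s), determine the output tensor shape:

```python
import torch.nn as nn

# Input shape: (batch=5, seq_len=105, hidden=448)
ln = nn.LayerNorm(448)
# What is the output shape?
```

Input: (5, 105, 448) -> Output: (5, 105, 448)

Answer: (5, 105, 448)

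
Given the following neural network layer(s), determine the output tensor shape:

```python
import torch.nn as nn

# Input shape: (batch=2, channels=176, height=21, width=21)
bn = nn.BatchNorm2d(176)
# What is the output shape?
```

Input: (2, 176, 21, 21) -> Output: (2, 176, 21, 21)

Answer: (2, 176, 21, 21)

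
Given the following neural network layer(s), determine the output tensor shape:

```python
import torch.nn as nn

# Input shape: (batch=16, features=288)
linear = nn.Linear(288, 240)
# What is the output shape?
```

Input: (16, 288) -> Output: (16, 240)

Answer: (16, 240)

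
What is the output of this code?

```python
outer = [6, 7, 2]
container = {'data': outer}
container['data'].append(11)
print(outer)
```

Key concept: dict holds reference to list.
Step by step:
`outer = [6, 7, 2]` → outer = [6, 7, 2]
`container = {'data': outer}` → container = {'data': [6, 7, 2]}
`container['data'].append(11)` → outer = [6, 7, 2, 11]; container = {'data': [6, 7, 2, 11]}
`print(outer)` → prints [6, 7, 2, 11]

Answer: [6, 7, 2, 11]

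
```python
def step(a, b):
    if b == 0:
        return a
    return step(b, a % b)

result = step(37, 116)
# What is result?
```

step(37, 116) -> step(116, 37) -> step(37, 5) -> step(5, 2) -> step(2, 1) -> step(1, 0) -> 1

Answer: 1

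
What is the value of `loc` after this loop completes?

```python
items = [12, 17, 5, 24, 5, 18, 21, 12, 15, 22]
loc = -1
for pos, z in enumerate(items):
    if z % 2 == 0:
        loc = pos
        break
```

First even number index in [12, 17, 5, 24, 5, 18, 21, 12, 15, 22]
`loc` takes the values: -1 → 0

Answer: 0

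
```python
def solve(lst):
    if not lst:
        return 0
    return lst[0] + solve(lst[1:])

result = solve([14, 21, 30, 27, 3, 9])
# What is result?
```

14 + 21 + 30 + 27 + 3 + 9 + 0 = 104

Answer: 104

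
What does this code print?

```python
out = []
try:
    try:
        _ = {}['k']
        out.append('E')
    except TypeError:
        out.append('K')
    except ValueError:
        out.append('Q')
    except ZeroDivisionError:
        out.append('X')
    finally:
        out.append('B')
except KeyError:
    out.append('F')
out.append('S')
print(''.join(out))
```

Execution trace: 'B' (finally) → 'F' (outer except KeyError) → 'S' (after the try/except). Output: BFS

Answer: BFS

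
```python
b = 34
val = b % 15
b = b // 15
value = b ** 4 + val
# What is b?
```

Trace:
`b = 34` → b = 34
`val = b % 15` → val = 4
`b = b // 15` → b = 2
`value = b ** 4 + val` → value = 20
So b = 2

Answer: 2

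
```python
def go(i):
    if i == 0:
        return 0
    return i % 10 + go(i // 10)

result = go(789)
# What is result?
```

Sum of digits of 789: 9 + 8 + 7 = 24

Answer: 24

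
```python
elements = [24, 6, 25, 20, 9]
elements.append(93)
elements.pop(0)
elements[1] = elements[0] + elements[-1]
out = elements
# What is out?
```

Trace:
`elements = [24, 6, 25, 20, 9]` → elements = [24, 6, 25, 20, 9]
`elements.append(93)` → elements = [24, 6, 25, 20, 9, 93]
`elements.pop(0)` → elements = [6, 25, 20, 9, 93]
`elements[1] = elements[0] + elements[-1]` → elements = [6, 99, 20, 9, 93]
`out = elements` → out = [6, 99, 20, 9, 93]
So out = [6, 99, 20, 9, 93]

Answer: [6, 99, 20, 9, 93]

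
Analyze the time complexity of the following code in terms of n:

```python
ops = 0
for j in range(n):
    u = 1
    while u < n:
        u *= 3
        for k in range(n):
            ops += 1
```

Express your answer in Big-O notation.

Each loop level contributes: n × log n × n. Multiplying the contributions gives O(n^2 log n).

Answer: O(n^2 log n)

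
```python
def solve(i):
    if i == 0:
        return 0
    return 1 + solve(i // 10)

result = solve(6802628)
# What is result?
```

Count of digits of 6802628: 7

Answer: 7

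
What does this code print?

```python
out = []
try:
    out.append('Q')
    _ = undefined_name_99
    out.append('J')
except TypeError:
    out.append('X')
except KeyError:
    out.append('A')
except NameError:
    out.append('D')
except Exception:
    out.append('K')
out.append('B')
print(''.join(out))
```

Execution trace: 'Q' (try body) → 'D' (except NameError) → 'B' (after the try/except). Output: QDB

Answer: QDB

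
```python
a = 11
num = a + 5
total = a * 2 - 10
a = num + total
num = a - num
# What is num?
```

Trace:
`a = 11` → a = 11
`num = a + 5` → num = 16
`total = a * 2 - 10` → total = 12
`a = num + total` → a = 28
`num = a - num` → num = 12
So num = 12

Answer: 12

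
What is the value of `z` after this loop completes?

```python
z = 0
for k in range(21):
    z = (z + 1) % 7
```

Increment mod 7, 21 times = 0
`z` takes the values: 0 → 1 → 2 → 3 → 4 → 5 → 6 → 0 → 1 → 2 → 3 → 4 → 5 → 6 → 0 → 1 → 2 → 3 → 4 → 5 → 6 → 0

Answer: 0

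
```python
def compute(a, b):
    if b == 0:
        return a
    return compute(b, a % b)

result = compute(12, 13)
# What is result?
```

compute(12, 13) -> compute(13, 12) -> compute(12, 1) -> compute(1, 0) -> 1

Answer: 1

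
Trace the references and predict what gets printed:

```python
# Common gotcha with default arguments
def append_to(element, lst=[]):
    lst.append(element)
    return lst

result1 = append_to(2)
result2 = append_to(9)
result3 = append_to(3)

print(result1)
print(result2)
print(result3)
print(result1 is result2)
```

Key concept: mutable default argument gotcha.
Step by step:
`result1 = append_to(2)` → result1 = [2]
`result2 = append_to(9)` → result1 = [2, 9] (same object as result2); result2 = [2, 9] (same object as result1)
`result3 = append_to(3)` → result1 = [2, 9, 3] (same object as result2, result3); result2 = [2, 9, 3] (same object as result1, result3); result3 = [2, 9, 3] (same object as result1, result2)
`print(result1)` → prints [2, 9, 3]
`print(result2)` → prints [2, 9, 3]
`print(result3)` → prints [2, 9, 3]
`print(result1 is result2)` → prints True

Answer:
[2, 9, 3]
[2, 9, 3]
[2, 9, 3]
True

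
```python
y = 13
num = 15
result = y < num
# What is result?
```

Trace:
`y = 13` → y = 13
`num = 15` → num = 15
`result = y < num` → result = True
So result = True

Answer: True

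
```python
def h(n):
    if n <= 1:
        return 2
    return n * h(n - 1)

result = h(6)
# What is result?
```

h(6) = 6 * 5 * 4 * 3 * 2 * 2 = 1440

Answer: 1440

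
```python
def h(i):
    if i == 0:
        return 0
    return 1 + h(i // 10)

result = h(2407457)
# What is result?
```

Count of digits of 2407457: 7

Answer: 7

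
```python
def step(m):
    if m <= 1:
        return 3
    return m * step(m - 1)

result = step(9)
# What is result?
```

step(9) = 9 * 8 * 7 * 6 * 5 * 4 * 3 * 2 * 3 = 1088640

Answer: 1088640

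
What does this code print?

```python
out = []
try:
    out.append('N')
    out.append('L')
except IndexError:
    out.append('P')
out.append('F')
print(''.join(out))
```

Execution trace: 'N' (try body) → 'L' (try body, no exception) → 'F' (after the try/except). Output: NLF

Answer: NLF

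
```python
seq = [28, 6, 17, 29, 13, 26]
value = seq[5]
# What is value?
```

Trace:
`seq = [28, 6, 17, 29, 13, 26]` → seq = [28, 6, 17, 29, 13, 26]
`value = seq[5]` → value = 26
So value = 26

Answer: 26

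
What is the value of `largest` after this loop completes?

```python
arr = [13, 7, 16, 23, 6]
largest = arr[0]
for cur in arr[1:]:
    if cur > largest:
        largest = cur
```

Maximum of [13, 7, 16, 23, 6]
`largest` takes the values: 13 → 16 → 23

Answer: 23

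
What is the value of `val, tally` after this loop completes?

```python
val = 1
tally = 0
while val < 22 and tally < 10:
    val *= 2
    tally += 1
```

Double until >= 22 or 10 iterations
`val, tally` takes the values: (1, 0) → (2, 0) → (2, 1) → (4, 1) → (4, 2) → (8, 2) → (8, 3) → (16, 3) → (16, 4) → (32, 4) → (32, 5)

Answer: 32, 5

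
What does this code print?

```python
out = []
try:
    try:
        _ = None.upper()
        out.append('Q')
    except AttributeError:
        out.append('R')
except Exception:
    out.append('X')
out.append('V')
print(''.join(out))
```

Execution trace: 'R' (inner except AttributeError) → 'V' (after the try/except). Output: RV

Answer: RV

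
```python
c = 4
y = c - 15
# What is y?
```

Trace:
`c = 4` → c = 4
`y = c - 15` → y = -11
So y = -11

Answer: -11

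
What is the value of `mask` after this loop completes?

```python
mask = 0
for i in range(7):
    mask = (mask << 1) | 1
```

Build 7 consecutive 1-bits: 0b1111111
`mask` takes the values: 0 → 1 → 3 → 7 → 15 → 31 → 63 → 127

Answer: 127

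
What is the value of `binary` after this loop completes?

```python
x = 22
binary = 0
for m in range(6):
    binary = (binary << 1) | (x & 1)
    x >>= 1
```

Reverse lowest 6 bits of 22
`binary` takes the values: 0 → 1 → 3 → 6 → 13 → 26

Answer: 26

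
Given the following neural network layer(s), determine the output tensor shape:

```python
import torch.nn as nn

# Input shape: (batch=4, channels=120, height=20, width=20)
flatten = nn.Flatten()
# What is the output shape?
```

Input: (4, 120, 20, 20) -> Output: (4, 48000)

Answer: (4, 48000)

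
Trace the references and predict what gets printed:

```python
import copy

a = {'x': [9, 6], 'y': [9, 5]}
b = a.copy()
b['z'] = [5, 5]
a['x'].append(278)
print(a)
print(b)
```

Key concept: shallow copy of dict with mutable values.
Step by step:
`a = {'x': [9, 6], 'y': [9, 5]}` → a = {'x': [9, 6], 'y': [9, 5]}
`b = a.copy()` → b = {'x': [9, 6], 'y': [9, 5]}
`b['z'] = [5, 5]` → b = {'x': [9, 6], 'y': [9, 5], 'z': [5, 5]}
`a['x'].append(278)` → a = {'x': [9, 6, 278], 'y': [9, 5]}; b = {'x': [9, 6, 278], 'y': [9, 5], 'z': [5, 5]}
`print(a)` → prints {'x': [9, 6, 278], 'y': [9, 5]}
`print(b)` → prints {'x': [9, 6, 278], 'y': [9, 5], 'z': [5, 5]}

Answer:
{'x': [9, 6, 278], 'y': [9, 5]}
{'x': [9, 6, 278], 'y': [9, 5], 'z': [5, 5]}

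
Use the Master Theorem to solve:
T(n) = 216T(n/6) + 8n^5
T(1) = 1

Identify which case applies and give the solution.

a=216, b=6, f(n)=8n^5. log_6(216) = 3. Since c=5 > 3 and the regularity condition holds (216(n/6)^5 = (216/6^5)n^5 with 216/6^5 < 1), Case 3 applies: T(n) = Θ(f(n)) = O(n^5).

Answer: O(n^5) - Case 3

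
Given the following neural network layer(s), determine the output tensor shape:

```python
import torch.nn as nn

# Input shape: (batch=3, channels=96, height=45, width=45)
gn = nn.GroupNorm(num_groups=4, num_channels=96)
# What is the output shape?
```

Input: (3, 96, 45, 45) -> Output: (3, 96, 45, 45)

Answer: (3, 96, 45, 45)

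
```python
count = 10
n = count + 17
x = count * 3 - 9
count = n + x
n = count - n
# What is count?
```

Trace:
`count = 10` → count = 10
`n = count + 17` → n = 27
`x = count * 3 - 9` → x = 21
`count = n + x` → count = 48
`n = count - n` → n = 21
So count = 48

Answer: 48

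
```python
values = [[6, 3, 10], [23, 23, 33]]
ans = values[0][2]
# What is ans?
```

Trace:
`values = [[6, 3, 10], [23, 23, 33]]` → values = [[6, 3, 10], [23, 23, 33]]
`ans = values[0][2]` → ans = 10
So ans = 10

Answer: 10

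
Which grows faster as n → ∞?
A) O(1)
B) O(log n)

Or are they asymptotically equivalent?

O(1) vs O(log n): Higher order terms dominate.

Answer: B) O(log n) grows faster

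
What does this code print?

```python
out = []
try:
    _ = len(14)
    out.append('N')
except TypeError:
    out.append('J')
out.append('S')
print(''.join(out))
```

Execution trace: 'J' (except TypeError) → 'S' (after the try/except). Output: JS

Answer: JS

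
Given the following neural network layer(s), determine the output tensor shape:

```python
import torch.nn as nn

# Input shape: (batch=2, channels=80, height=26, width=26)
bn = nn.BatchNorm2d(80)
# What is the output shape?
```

Input: (2, 80, 26, 26) -> Output: (2, 80, 26, 26)

Answer: (2, 80, 26, 26)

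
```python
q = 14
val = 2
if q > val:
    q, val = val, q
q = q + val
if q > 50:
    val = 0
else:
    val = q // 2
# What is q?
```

Trace:
`q = 14` → q = 14
`val = 2` → val = 2
`if q > val: ...` → q > val is True → q = 2; val = 14
`q = q + val` → q = 16
`if q > 50: ...` → q > 50 is False, take else branch → val = 8
So q = 16

Answer: 16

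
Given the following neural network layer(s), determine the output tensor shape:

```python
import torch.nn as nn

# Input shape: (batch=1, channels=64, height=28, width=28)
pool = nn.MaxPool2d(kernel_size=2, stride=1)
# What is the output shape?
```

Input: (1, 64, 28, 28) -> Output: (1, 64, 27, 27)

Answer: (1, 64, 27, 27)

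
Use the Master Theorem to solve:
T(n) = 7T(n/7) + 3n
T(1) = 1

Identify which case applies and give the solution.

a=7, b=7, f(n)=3n. log_7(7) = 1. Since c=1 = 1, Case 2 applies: T(n) = Θ(n^log_b(a) · log n) = O(n log n).

Answer: O(n log n) - Case 2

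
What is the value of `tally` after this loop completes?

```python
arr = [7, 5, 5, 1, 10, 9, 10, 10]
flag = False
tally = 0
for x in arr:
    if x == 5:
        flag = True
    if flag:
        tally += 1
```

Count elements after first 5 in [7, 5, 5, 1, 10, 9, 10, 10]
`tally` takes the values: 0 → 1 → 2 → 3 → 4 → 5 → 6 → 7

Answer: 7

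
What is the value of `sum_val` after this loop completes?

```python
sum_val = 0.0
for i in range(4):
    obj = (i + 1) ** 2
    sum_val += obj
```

Sum of squared losses 1² + 2² + ... + 4²
`sum_val` takes the values: 0.0 → 1.0 → 5.0 → 14.0 → 30.0

Answer: 30.0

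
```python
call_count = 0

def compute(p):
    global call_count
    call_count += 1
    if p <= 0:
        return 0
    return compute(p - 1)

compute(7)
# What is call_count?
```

Linear recursion stepping by 1: 8 calls from p=7 down to ≤0.

Answer: 8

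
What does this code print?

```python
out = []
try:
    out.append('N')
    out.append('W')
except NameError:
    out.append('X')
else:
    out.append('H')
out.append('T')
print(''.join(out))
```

Execution trace: 'N' (try body) → 'W' (try body, no exception) → 'H' (else) → 'T' (after the try/except). Output: NWHT

Answer: NWHT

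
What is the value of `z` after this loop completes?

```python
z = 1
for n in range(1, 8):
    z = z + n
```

Start at 1, add 1 through 7
`z` takes the values: 1 → 2 → 4 → 7 → 11 → 16 → 22 → 29

Answer: 29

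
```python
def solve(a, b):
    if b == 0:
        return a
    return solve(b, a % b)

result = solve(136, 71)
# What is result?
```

solve(136, 71) -> solve(71, 65) -> solve(65, 6) -> solve(6, 5) -> solve(5, 1) -> solve(1, 0) -> 1

Answer: 1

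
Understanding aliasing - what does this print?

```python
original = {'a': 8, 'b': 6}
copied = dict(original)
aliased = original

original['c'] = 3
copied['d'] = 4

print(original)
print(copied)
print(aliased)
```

Key concept: dict() creates copy, assignment creates alias.
Step by step:
`original = {'a': 8, 'b': 6}` → original = {'a': 8, 'b': 6}
`copied = dict(original)` → copied = {'a': 8, 'b': 6}
`aliased = original` → aliased = {'a': 8, 'b': 6} (same object as original)
`original['c'] = 3` → original = {'a': 8, 'b': 6, 'c': 3} (same object as aliased); aliased = {'a': 8, 'b': 6, 'c': 3} (same object as original)
`copied['d'] = 4` → copied = {'a': 8, 'b': 6, 'd': 4}
`print(original)` → prints {'a': 8, 'b': 6, 'c': 3}
`print(copied)` → prints {'a': 8, 'b': 6, 'd': 4}
`print(aliased)` → prints {'a': 8, 'b': 6, 'c': 3}

Answer:
{'a': 8, 'b': 6, 'c': 3}
{'a': 8, 'b': 6, 'd': 4}
{'a': 8, 'b': 6, 'c': 3}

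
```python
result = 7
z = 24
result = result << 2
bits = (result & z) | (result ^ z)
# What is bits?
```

Trace:
`result = 7` → result = 7
`z = 24` → z = 24
`result = result << 2` → result = 28
`bits = (result & z) | (result ^ z)` → bits = 28
So bits = 28

Answer: 28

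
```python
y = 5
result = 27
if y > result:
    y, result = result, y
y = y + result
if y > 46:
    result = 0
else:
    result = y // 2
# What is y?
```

Trace:
`y = 5` → y = 5
`result = 27` → result = 27
`if y > result: ...` → y > result is False → no variable changes
`y = y + result` → y = 32
`if y > 46: ...` → y > 46 is False, take else branch → result = 16
So y = 32

Answer: 32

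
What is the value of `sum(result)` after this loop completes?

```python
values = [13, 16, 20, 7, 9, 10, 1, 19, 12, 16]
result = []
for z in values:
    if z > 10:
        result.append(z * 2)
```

Sum of doubled values > 10
`result` takes the values: [] → [26] → [26, 32] → [26, 32, 40] → [26, 32, 40, 38] → [26, 32, 40, 38, 24] → [26, 32, 40, 38, 24, 32]
So `sum(result)` = 192

Answer: 192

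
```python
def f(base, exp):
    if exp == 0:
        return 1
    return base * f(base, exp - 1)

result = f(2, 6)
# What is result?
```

f(2, 6) = 2 * 2 * 2 * 2 * 2 * 2 = 64

Answer: 64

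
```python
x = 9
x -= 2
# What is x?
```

Trace:
`x = 9` → x = 9
`x -= 2` → x = 7
So x = 7

Answer: 7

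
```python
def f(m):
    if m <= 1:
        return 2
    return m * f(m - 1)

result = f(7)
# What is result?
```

f(7) = 7 * 6 * 5 * 4 * 3 * 2 * 2 = 10080

Answer: 10080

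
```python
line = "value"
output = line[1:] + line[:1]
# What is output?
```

Trace:
`line = "value"` → line = 'value'
`output = line[1:] + line[:1]` → output = 'aluev'
So output = 'aluev'

Answer: 'aluev'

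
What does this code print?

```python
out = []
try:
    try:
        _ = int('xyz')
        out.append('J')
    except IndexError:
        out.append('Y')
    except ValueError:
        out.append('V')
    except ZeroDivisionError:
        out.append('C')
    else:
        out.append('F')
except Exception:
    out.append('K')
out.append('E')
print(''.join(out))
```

Execution trace: 'V' (inner except ValueError) → 'E' (after the try/except). Output: VE

Answer: VE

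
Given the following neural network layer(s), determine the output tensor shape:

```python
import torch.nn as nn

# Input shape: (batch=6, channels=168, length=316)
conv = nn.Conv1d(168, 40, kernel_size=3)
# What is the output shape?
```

Input: (6, 168, 316) -> Output: (6, 40, 314)

Answer: (6, 40, 314)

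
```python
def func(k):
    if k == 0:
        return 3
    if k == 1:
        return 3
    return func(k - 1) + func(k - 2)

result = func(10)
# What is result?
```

Build up from base cases: func(0)=3, func(1)=3, func(2)=6, func(3)=9, func(4)=15, func(5)=24, func(6)=39, ..., func(10)=267

Answer: 267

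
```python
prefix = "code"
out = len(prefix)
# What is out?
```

Trace:
`prefix = "code"` → prefix = 'code'
`out = len(prefix)` → out = 4
So out = 4

Answer: 4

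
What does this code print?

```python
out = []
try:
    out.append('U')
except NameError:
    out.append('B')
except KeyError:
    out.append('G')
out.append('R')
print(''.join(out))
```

Execution trace: 'U' (try body, no exception) → 'R' (after the try/except). Output: UR

Answer: UR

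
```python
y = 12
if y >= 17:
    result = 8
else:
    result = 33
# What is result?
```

Trace:
`y = 12` → y = 12
`if y >= 17: ...` → y >= 17 is False, take else branch → result = 33
So result = 33

Answer: 33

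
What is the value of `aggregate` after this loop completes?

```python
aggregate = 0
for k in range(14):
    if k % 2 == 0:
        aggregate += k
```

Sum of even numbers 0 to 13
`aggregate` takes the values: 0 → 2 → 6 → 12 → 20 → 30 → 42

Answer: 42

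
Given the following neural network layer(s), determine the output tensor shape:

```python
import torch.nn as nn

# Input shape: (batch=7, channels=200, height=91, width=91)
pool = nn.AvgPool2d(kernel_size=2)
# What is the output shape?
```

Input: (7, 200, 91, 91) -> Output: (7, 200, 45, 45)

Answer: (7, 200, 45, 45)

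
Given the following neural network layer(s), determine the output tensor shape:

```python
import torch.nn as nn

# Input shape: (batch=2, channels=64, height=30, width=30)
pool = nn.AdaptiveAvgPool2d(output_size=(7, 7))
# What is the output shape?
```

Input: (2, 64, 30, 30) -> Output: (2, 64, 7, 7)

Answer: (2, 64, 7, 7)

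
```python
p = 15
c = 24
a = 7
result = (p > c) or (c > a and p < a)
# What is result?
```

Trace:
`p = 15` → p = 15
`c = 24` → c = 24
`a = 7` → a = 7
`result = (p > c) or (c > a and p < a)` → result = False
So result = False

Answer: False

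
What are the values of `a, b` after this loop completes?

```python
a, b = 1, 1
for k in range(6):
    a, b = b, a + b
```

Fibonacci: after 6 iterations
`a, b` takes the values: (1, 1) → (1, 2) → (2, 3) → (3, 5) → (5, 8) → (8, 13) → (13, 21)

Answer: 13, 21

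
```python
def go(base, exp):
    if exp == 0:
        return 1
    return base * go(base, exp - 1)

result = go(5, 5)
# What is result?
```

go(5, 5) = 5 * 5 * 5 * 5 * 5 = 3125

Answer: 3125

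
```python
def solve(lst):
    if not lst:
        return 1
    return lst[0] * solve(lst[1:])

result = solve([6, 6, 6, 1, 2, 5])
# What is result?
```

Product over [6, 6, 6, 1, 2, 5] = 6 * 6 * 6 * 1 * 2 * 5 = 2160

Answer: 2160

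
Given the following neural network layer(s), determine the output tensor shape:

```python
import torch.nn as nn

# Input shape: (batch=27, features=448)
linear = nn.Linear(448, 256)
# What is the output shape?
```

Input: (27, 448) -> Output: (27, 256)

Answer: (27, 256)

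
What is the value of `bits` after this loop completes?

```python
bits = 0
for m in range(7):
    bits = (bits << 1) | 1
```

Build 7 consecutive 1-bits: 0b1111111
`bits` takes the values: 0 → 1 → 3 → 7 → 15 → 31 → 63 → 127

Answer: 127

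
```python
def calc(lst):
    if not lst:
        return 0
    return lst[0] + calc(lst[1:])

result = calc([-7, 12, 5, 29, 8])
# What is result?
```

(-7) + 12 + 5 + 29 + 8 + 0 = 47

Answer: 47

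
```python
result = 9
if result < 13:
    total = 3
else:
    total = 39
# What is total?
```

Trace:
`result = 9` → result = 9
`if result < 13: ...` → result < 13 is True → total = 3
So total = 3

Answer: 3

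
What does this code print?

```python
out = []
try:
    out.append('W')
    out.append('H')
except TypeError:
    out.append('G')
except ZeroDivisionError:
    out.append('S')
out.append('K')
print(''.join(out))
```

Execution trace: 'W' (try body) → 'H' (try body, no exception) → 'K' (after the try/except). Output: WHK

Answer: WHK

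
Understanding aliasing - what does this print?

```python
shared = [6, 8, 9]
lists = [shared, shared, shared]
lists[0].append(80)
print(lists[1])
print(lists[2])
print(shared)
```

Key concept: list of same reference.
Step by step:
`shared = [6, 8, 9]` → shared = [6, 8, 9]
`lists = [shared, shared, shared]` → lists = [[6, 8, 9], [6, 8, 9], [6, 8, 9]]
`lists[0].append(80)` → shared = [6, 8, 9, 80]; lists = [[6, 8, 9, 80], [6, 8, 9, 80], [6, 8, 9, 80]]
`print(lists[1])` → prints [6, 8, 9, 80]
`print(lists[2])` → prints [6, 8, 9, 80]
`print(shared)` → prints [6, 8, 9, 80]

Answer:
[6, 8, 9, 80]
[6, 8, 9, 80]
[6, 8, 9, 80]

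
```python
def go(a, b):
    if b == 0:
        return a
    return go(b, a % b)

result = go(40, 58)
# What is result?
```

go(40, 58) -> go(58, 40) -> go(40, 18) -> go(18, 4) -> go(4, 2) -> go(2, 0) -> 2

Answer: 2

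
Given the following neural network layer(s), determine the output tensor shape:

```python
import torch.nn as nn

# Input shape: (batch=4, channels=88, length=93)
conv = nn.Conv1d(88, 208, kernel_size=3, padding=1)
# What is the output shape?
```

Input: (4, 88, 93) -> Output: (4, 208, 93)

Answer: (4, 208, 93)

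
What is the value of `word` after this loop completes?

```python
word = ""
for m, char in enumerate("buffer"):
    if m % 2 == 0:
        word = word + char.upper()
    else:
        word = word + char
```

Uppercase even positions in 'buffer'
`word` takes the values: "" → "B" → "Bu" → "BuF" → "BuFf" → "BuFfE" → "BuFfEr"

Answer: "BuFfEr"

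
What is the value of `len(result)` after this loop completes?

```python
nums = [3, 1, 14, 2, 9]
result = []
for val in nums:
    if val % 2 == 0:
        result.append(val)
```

Count even numbers in [3, 1, 14, 2, 9]
`result` takes the values: [] → [14] → [14, 2]
So `len(result)` = 2

Answer: 2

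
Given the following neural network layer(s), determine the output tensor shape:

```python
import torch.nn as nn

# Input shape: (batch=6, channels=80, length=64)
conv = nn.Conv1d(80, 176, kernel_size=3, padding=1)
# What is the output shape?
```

Input: (6, 80, 64) -> Output: (6, 176, 64)

Answer: (6, 176, 64)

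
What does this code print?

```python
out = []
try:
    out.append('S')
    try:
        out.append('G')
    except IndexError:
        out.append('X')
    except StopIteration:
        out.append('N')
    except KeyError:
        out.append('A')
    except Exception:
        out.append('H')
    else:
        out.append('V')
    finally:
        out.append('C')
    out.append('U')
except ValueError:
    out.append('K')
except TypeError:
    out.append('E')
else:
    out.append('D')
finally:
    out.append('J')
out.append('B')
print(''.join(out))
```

Execution trace: 'S' (try body) → 'G' (inner try body, no exception) → 'V' (inner else) → 'C' (inner finally) → 'U' (try body, no exception) → 'D' (else) → 'J' (finally) → 'B' (after the try/except). Output: SGVCUDJB

Answer: SGVCUDJB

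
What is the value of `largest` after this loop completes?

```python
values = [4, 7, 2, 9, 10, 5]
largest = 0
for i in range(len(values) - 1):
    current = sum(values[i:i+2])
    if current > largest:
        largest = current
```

Max sum of 2-element window in [4, 7, 2, 9, 10, 5]
`largest` takes the values: 0 → 11 → 19

Answer: 19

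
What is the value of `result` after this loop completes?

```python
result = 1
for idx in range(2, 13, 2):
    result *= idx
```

Product of even numbers 2 to 12
`result` takes the values: 1 → 2 → 8 → 48 → 384 → 3840 → 46080

Answer: 46080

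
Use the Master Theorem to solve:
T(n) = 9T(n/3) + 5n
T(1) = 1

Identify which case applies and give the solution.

a=9, b=3, f(n)=5n. log_3(9) = 2. Since c=1 < 2, Case 1 applies: T(n) = Θ(n^log_b(a)) = O(n^2).

Answer: O(n^2) - Case 1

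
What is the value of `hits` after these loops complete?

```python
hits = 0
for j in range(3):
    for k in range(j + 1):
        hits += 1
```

Triangle: 1 + 2 + ... + 3
`hits` takes the values: 0 → 1 → 2 → 3 → 4 → 5 → 6

Answer: 6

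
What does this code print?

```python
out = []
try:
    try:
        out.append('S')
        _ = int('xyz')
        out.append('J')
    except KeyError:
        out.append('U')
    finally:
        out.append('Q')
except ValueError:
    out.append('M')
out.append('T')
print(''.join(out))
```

Execution trace: 'S' (inner try body) → 'Q' (inner finally) → 'M' (outer except ValueError) → 'T' (after the try/except). Output: SQMT

Answer: SQMT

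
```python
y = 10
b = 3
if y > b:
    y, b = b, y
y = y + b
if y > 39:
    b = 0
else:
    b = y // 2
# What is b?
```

Trace:
`y = 10` → y = 10
`b = 3` → b = 3
`if y > b: ...` → y > b is True → y = 3; b = 10
`y = y + b` → y = 13
`if y > 39: ...` → y > 39 is False, take else branch → b = 6
So b = 6

Answer: 6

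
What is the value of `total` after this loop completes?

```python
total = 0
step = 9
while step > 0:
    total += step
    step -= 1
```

Sum 9 down to 1
`total` takes the values: 0 → 9 → 17 → 24 → 30 → 35 → 39 → 42 → 44 → 45

Answer: 45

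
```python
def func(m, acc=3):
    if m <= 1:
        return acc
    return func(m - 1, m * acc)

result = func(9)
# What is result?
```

Accumulator trace (n, acc): (9, 3) -> (8, 27) -> (7, 216) -> (6, 1512) -> (5, 9072) -> (4, 45360) -> (3, 181440) -> (2, 544320) -> (1, 1088640) -> return 1088640

Answer: 1088640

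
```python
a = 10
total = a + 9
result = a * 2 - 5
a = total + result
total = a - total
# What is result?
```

Trace:
`a = 10` → a = 10
`total = a + 9` → total = 19
`result = a * 2 - 5` → result = 15
`a = total + result` → a = 34
`total = a - total` → total = 15
So result = 15

Answer: 15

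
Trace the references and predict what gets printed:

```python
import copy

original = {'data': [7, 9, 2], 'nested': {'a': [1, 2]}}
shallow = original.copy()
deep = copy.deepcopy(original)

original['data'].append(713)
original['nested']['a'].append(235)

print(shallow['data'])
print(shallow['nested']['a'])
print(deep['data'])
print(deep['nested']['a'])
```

Key concept: comparing shallow vs deep copy.
Step by step:
`original = {'data': [7, 9, 2], 'nested': {'a': [1, 2]}}` → original = {'data': [7, 9, 2], 'nested': {'a': [1, 2]}}
`shallow = original.copy()` → shallow = {'data': [7, 9, 2], 'nested': {'a': [1, 2]}}
`deep = copy.deepcopy(original)` → deep = {'data': [7, 9, 2], 'nested': {'a': [1, 2]}}
`original['data'].append(713)` → original = {'data': [7, 9, 2, 713], 'nested': {'a': [1, 2]}}; shallow = {'data': [7, 9, 2, 713], 'nested': {'a': [1, 2]}}
`original['nested']['a'].append(235)` → original = {'data': [7, 9, 2, 713], 'nested': {'a': [1, 2, 235]}}; shallow = {'data': [7, 9, 2, 713], 'nested': {'a': [1, 2, 235]}}
`print(shallow['data'])` → prints [7, 9, 2, 713]
`print(shallow['nested']['a'])` → prints [1, 2, 235]
`print(deep['data'])` → prints [7, 9, 2]
`print(deep['nested']['a'])` → prints [1, 2]

Answer:
[7, 9, 2, 713]
[1, 2, 235]
[7, 9, 2]
[1, 2]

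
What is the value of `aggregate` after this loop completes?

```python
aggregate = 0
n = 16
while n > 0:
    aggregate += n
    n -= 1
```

Sum 16 down to 1
`aggregate` takes the values: 0 → 16 → 31 → 45 → 58 → 70 → 81 → 91 → 100 → 108 → 115 → 121 → 126 → 130 → 133 → 135 → 136

Answer: 136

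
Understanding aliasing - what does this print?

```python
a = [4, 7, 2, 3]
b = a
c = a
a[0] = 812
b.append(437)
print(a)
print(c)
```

Key concept: multiple aliases.
Step by step:
`a = [4, 7, 2, 3]` → a = [4, 7, 2, 3]
`b = a` → b = [4, 7, 2, 3] (same object as a)
`c = a` → c = [4, 7, 2, 3] (same object as a, b)
`a[0] = 812` → a = [812, 7, 2, 3] (same object as b, c); b = [812, 7, 2, 3] (same object as a, c); c = [812, 7, 2, 3] (same object as a, b)
`b.append(437)` → a = [812, 7, 2, 3, 437] (same object as b, c); b = [812, 7, 2, 3, 437] (same object as a, c); c = [812, 7, 2, 3, 437] (same object as a, b)
`print(a)` → prints [812, 7, 2, 3, 437]
`print(c)` → prints [812, 7, 2, 3, 437]

Answer:
[812, 7, 2, 3, 437]
[812, 7, 2, 3, 437]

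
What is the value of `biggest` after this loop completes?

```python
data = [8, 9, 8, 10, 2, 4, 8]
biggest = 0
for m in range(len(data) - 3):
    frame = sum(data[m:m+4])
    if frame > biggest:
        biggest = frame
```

Max sum of 4-element window in [8, 9, 8, 10, 2, 4, 8]
`biggest` takes the values: 0 → 35

Answer: 35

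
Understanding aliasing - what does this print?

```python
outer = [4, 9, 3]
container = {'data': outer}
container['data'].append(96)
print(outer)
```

Key concept: dict holds reference to list.
Step by step:
`outer = [4, 9, 3]` → outer = [4, 9, 3]
`container = {'data': outer}` → container = {'data': [4, 9, 3]}
`container['data'].append(96)` → outer = [4, 9, 3, 96]; container = {'data': [4, 9, 3, 96]}
`print(outer)` → prints [4, 9, 3, 96]

Answer: [4, 9, 3, 96]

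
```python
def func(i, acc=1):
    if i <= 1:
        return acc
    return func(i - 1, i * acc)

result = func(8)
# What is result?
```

Accumulator trace (n, acc): (8, 1) -> (7, 8) -> (6, 56) -> (5, 336) -> (4, 1680) -> (3, 6720) -> (2, 20160) -> (1, 40320) -> return 40320

Answer: 40320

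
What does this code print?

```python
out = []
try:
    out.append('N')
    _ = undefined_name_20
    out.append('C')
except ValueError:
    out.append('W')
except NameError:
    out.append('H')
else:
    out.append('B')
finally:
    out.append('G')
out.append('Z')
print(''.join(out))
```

Execution trace: 'N' (try body) → 'H' (except NameError) → 'G' (finally) → 'Z' (after the try/except). Output: NHGZ

Answer: NHGZ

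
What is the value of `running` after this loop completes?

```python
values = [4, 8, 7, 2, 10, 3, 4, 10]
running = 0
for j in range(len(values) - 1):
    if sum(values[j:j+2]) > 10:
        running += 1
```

Count windows with sum > 10
`running` takes the values: 0 → 1 → 2 → 3 → 4 → 5

Answer: 5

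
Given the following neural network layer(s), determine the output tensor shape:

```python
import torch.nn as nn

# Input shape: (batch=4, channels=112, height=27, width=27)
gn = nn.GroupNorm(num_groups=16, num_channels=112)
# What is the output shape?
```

Input: (4, 112, 27, 27) -> Output: (4, 112, 27, 27)

Answer: (4, 112, 27, 27)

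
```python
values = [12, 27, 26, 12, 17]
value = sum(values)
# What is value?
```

Trace:
`values = [12, 27, 26, 12, 17]` → values = [12, 27, 26, 12, 17]
`value = sum(values)` → value = 94
So value = 94

Answer: 94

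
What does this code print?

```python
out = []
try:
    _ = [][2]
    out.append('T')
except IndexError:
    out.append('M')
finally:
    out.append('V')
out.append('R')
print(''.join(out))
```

Execution trace: 'M' (except IndexError) → 'V' (finally) → 'R' (after the try/except). Output: MVR

Answer: MVR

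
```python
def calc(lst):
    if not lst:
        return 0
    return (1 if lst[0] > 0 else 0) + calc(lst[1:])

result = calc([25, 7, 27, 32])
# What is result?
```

Count of positive elements in [25, 7, 27, 32] = 4

Answer: 4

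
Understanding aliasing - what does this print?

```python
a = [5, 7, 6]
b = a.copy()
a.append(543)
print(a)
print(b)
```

Key concept: list.copy() creates independent copy.
Step by step:
`a = [5, 7, 6]` → a = [5, 7, 6]
`b = a.copy()` → b = [5, 7, 6]
`a.append(543)` → a = [5, 7, 6, 543]
`print(a)` → prints [5, 7, 6, 543]
`print(b)` → prints [5, 7, 6]

Answer:
[5, 7, 6, 543]
[5, 7, 6]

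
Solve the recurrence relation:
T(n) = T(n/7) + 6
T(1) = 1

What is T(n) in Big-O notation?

Each step divides n by 7 and adds 6. After log_7(n) steps we reach T(1)=1. So T(n) = 6·log_7(n) + 1 = O(log n).

Answer: O(log n)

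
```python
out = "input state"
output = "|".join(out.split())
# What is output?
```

Trace:
`out = "input state"` → out = 'input state'
`output = "|".join(out.split())` → output = 'input|state'
So output = 'input|state'

Answer: 'input|state'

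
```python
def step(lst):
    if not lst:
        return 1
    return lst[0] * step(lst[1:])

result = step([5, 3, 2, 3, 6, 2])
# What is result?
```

Product over [5, 3, 2, 3, 6, 2] = 5 * 3 * 2 * 3 * 6 * 2 = 1080

Answer: 1080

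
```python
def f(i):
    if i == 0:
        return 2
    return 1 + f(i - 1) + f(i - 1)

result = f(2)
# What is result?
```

f(i) = 1 + 2·f(i-1), f(0)=2. Closed form: (2+1)·2^2 - 1 = 11.

Answer: 11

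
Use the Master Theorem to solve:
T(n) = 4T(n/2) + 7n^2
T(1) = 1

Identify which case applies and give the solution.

a=4, b=2, f(n)=7n^2. log_2(4) = 2. Since c=2 = 2, Case 2 applies: T(n) = Θ(n^log_b(a) · log n) = O(n^2 log n).

Answer: O(n^2 log n) - Case 2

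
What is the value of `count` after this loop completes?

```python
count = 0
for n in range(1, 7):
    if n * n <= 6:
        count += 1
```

Count numbers where n² ≤ 6
`count` takes the values: 0 → 1 → 2

Answer: 2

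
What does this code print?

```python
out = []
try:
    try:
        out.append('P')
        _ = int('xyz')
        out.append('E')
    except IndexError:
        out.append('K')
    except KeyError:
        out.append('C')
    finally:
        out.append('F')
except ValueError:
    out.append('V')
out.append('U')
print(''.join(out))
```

Execution trace: 'P' (try body) → 'F' (finally) → 'V' (outer except ValueError) → 'U' (after the try/except). Output: PFVU

Answer: PFVU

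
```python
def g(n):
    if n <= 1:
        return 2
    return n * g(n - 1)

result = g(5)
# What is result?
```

g(5) = 5 * 4 * 3 * 2 * 2 = 240

Answer: 240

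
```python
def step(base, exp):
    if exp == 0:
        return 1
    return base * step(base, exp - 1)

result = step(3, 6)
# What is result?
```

step(3, 6) = 3 * 3 * 3 * 3 * 3 * 3 = 729

Answer: 729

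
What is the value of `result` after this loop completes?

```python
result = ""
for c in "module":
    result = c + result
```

Reverse 'module'
`result` takes the values: "" → "m" → "om" → "dom" → "udom" → "ludom" → "eludom"

Answer: "eludom"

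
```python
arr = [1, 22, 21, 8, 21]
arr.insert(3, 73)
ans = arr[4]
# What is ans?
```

Trace:
`arr = [1, 22, 21, 8, 21]` → arr = [1, 22, 21, 8, 21]
`arr.insert(3, 73)` → arr = [1, 22, 21, 73, 8, 21]
`ans = arr[4]` → ans = 8
So ans = 8

Answer: 8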